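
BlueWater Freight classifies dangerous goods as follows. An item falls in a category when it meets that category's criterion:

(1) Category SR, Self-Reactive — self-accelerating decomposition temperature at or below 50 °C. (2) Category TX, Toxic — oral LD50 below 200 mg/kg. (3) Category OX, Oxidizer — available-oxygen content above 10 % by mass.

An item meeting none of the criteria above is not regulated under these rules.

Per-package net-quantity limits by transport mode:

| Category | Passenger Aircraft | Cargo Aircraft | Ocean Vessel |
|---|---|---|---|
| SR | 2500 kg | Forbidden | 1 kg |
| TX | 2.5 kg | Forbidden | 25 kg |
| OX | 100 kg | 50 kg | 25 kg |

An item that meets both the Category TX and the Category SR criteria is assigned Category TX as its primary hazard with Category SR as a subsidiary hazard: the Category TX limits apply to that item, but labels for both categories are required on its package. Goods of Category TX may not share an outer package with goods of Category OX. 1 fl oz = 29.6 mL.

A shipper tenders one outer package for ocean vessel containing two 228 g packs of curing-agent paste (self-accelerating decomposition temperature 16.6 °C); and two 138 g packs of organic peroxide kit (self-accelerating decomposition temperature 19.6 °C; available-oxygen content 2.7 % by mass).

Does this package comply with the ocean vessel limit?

Yes

The curing-agent paste has self-accelerating decomposition temperature 16.6 °C, which is ≤ 50 °C, so it is Category SR (Self-Reactive).
Self-accelerating decomposition temperature 19.6 °C meets the Category SR criterion (Self-Reactive), so the organic peroxide kit is Category SR.
Category SR net quantity: (two 228 g packs = 456 g) + (two 138 g packs = 276 g) = 732 g.
732 g is within the ocean vessel limit of 1 kg for Category SR.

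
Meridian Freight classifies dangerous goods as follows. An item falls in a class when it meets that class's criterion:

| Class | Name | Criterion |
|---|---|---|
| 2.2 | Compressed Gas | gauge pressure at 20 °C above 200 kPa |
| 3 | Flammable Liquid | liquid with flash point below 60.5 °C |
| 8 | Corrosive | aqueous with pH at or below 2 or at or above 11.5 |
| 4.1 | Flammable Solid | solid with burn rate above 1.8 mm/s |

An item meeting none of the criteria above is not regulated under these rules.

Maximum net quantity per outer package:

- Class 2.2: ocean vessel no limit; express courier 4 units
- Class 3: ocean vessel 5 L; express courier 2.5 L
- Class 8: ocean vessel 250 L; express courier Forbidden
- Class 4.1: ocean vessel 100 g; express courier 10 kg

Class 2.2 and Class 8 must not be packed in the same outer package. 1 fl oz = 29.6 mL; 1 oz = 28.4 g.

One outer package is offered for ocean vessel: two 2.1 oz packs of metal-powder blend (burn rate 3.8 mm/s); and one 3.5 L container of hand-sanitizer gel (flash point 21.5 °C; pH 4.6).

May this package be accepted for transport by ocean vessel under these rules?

No

The metal-powder blend has burn rate 3.8 mm/s, which is > 1.8 mm/s, so it is Class 4.1 (Flammable Solid).
With flash point 21.5 °C (< 60.5 °C), the hand-sanitizer gel falls in Class 3.
Class 4.1 quantity: two 2.1 oz packs = 119.28 g.
That exceeds the Class 4.1 ocean vessel limit of 100 g.
Class 3 quantity: 3.5 L.
3.5 L is within the ocean vessel limit of 5 L for Class 3.
The segregation rule (Class 2.2 with Class 8) does not apply to Class 4.1 with Class 3.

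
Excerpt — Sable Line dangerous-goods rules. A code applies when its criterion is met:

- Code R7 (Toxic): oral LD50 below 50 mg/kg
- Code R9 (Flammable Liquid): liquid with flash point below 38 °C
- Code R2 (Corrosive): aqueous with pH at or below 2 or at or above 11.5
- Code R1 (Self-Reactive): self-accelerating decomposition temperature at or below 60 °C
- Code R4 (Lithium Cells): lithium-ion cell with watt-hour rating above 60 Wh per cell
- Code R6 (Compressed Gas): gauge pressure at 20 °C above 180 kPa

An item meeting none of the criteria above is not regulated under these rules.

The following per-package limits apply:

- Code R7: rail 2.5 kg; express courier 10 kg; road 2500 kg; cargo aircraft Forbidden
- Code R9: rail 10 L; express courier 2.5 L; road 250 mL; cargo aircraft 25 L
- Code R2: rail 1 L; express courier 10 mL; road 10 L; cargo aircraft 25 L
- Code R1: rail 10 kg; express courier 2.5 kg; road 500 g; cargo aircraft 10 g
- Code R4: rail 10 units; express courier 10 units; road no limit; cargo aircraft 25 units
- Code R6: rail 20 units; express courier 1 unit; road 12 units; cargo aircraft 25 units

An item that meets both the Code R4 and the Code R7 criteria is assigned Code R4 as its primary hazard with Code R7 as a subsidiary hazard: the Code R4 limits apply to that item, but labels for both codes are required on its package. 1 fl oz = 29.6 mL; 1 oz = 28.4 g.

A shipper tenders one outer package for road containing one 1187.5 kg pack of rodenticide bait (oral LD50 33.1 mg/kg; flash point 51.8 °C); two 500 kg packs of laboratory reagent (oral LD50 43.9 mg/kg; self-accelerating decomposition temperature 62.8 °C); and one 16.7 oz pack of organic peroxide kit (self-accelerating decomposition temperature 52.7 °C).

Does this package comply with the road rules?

Yes

The rodenticide bait has oral LD50 33.1 mg/kg, which is < 50 mg/kg, so it is Code R7 (Toxic).
With oral LD50 43.9 mg/kg (< 50 mg/kg), the laboratory reagent falls in Code R7.
The organic peroxide kit has self-accelerating decomposition temperature 52.7 °C, which is ≤ 60 °C, so it is Code R1 (Self-Reactive).
Total Code R7: 1187.5 kg + (two 500 kg packs = 1000 kg) = 2187.5 kg.
2187.5 kg is within the road limit of 2500 kg for Code R7.
Code R1 quantity: one 16.7 oz pack = 474.28 g.
474.28 g ≤ 500 g (road limit, Code R1) — within limit.
Every hazard code is within its road limit and no segregation rule is violated.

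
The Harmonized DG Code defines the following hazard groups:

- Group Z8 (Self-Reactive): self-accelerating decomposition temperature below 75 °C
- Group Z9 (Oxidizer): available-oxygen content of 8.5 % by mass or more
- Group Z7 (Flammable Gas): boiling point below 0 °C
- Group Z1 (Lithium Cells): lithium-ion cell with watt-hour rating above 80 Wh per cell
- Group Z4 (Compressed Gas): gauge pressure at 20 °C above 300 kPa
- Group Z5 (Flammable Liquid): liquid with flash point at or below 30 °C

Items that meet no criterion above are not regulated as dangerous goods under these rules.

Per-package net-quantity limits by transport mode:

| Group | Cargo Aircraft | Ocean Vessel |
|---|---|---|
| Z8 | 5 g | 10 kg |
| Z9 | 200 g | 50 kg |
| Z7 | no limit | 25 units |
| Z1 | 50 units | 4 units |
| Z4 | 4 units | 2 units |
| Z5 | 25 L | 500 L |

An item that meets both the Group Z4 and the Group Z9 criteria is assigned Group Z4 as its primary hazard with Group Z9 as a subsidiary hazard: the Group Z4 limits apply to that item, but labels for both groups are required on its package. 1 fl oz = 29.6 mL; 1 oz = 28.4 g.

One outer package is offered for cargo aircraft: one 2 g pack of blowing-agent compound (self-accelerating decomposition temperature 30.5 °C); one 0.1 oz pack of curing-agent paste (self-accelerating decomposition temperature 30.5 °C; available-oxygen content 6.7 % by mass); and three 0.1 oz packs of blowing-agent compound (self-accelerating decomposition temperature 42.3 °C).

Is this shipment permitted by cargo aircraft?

With self-accelerating decomposition temperature 30.5 °C (< 75 °C), the blowing-agent compound falls in Group Z8.
Self-accelerating decomposition temperature 30.5 °C meets the Group Z8 criterion (Self-Reactive), so the curing-agent paste is Group Z8.
Self-accelerating decomposition temperature 42.3 °C meets the Group Z8 criterion (Self-Reactive), so the blowing-agent compound is Group Z8.
Total Group Z8: 2 g + (one 0.1 oz pack = 2.84 g) + (three 0.1 oz packs = 8.52 g) = 13.36 g.
That exceeds the Group Z8 cargo aircraft limit of 5 g.

No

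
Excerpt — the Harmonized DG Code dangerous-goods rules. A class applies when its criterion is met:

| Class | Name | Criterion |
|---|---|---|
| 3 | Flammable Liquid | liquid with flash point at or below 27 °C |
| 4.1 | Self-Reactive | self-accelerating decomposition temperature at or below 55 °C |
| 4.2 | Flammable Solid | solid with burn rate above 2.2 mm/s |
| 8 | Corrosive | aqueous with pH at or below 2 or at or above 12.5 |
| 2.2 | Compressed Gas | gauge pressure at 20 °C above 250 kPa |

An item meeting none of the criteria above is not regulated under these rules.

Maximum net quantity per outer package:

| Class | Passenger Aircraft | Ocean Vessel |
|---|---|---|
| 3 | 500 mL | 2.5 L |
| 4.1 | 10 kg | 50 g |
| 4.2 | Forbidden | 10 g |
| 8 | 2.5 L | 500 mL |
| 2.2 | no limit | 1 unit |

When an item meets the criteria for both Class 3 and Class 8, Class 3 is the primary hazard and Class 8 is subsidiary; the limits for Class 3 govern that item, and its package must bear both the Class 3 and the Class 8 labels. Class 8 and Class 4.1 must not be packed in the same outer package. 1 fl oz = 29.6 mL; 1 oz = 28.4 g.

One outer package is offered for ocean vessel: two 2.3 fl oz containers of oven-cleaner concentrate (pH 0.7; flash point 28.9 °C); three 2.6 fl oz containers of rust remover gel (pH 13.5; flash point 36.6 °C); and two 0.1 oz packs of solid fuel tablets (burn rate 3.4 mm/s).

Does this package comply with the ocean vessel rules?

Yes

pH 0.7 meets the Class 8 criterion (Corrosive), so the oven-cleaner concentrate is Class 8.
pH 13.5 meets the Class 8 criterion (Corrosive), so the rust remover gel is Class 8.
The solid fuel tablets have burn rate 3.4 mm/s, which is > 2.2 mm/s, so they are Class 4.2 (Flammable Solid).
Total Class 8: (two 2.3 fl oz containers = 136.16 mL) + (three 2.6 fl oz containers = 230.88 mL) = 367.04 mL.
367.04 mL is within the ocean vessel limit of 500 mL for Class 8.
Class 4.2 quantity: two 0.1 oz packs = 5.68 g.
5.68 g ≤ 10 g (ocean vessel limit, Class 4.2) — within limit.
The segregation rule (Class 8 with Class 4.1) does not apply to Class 8 with Class 4.2.
Every hazard class is within its ocean vessel limit and no segregation rule is violated.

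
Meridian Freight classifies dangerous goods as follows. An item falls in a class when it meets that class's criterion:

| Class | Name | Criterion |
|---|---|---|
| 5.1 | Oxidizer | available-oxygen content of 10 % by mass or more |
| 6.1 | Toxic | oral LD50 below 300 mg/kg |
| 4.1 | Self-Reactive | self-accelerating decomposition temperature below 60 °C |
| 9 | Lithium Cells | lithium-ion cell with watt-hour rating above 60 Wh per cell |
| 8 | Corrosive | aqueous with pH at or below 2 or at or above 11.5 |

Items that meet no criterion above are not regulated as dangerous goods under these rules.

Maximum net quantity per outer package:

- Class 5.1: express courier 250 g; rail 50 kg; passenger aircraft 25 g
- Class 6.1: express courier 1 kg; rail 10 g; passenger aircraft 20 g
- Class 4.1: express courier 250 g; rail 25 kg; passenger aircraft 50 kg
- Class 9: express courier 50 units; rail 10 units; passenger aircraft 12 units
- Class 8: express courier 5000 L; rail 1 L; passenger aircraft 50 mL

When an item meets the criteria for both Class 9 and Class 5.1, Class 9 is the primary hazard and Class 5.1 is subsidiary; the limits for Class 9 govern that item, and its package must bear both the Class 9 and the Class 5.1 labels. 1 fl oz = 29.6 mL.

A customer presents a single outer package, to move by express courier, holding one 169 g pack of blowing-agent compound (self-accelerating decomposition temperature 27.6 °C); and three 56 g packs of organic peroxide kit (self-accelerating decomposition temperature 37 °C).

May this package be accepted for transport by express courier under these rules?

No

Blowing-agent compound: self-accelerating decomposition temperature 27.6 °C < 60 °C → Class 4.1 (Self-Reactive).
Self-accelerating decomposition temperature 37 °C meets the Class 4.1 criterion (Self-Reactive), so the organic peroxide kit is Class 4.1.
Class 4.1 net quantity: 169 g + (three 56 g packs = 168 g) = 337 g.
337 g exceeds the express courier limit of 250 g for Class 4.1.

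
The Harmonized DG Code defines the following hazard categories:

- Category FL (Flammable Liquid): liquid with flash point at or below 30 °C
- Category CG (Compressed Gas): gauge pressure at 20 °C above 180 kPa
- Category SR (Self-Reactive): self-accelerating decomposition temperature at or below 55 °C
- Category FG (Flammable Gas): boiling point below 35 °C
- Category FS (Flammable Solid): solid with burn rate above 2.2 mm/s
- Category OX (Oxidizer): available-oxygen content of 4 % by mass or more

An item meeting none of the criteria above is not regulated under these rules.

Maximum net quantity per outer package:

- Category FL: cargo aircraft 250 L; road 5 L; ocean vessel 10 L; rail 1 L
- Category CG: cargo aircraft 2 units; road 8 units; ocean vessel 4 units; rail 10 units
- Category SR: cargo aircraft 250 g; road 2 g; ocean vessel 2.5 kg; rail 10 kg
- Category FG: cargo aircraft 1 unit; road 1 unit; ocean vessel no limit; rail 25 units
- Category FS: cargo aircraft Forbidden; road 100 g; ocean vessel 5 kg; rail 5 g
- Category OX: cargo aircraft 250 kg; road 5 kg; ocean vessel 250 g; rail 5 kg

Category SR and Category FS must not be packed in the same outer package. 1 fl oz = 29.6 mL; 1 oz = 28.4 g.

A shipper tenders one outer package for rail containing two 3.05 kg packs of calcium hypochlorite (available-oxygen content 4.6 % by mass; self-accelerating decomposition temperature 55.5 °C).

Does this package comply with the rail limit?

Calcium hypochlorite: available-oxygen content 4.6 % by mass ≥ 4 % by mass → Category OX (Oxidizer).
Category OX quantity: two 3.05 kg packs = 6.1 kg.
6.1 kg exceeds the rail limit of 5 kg for Category OX.

No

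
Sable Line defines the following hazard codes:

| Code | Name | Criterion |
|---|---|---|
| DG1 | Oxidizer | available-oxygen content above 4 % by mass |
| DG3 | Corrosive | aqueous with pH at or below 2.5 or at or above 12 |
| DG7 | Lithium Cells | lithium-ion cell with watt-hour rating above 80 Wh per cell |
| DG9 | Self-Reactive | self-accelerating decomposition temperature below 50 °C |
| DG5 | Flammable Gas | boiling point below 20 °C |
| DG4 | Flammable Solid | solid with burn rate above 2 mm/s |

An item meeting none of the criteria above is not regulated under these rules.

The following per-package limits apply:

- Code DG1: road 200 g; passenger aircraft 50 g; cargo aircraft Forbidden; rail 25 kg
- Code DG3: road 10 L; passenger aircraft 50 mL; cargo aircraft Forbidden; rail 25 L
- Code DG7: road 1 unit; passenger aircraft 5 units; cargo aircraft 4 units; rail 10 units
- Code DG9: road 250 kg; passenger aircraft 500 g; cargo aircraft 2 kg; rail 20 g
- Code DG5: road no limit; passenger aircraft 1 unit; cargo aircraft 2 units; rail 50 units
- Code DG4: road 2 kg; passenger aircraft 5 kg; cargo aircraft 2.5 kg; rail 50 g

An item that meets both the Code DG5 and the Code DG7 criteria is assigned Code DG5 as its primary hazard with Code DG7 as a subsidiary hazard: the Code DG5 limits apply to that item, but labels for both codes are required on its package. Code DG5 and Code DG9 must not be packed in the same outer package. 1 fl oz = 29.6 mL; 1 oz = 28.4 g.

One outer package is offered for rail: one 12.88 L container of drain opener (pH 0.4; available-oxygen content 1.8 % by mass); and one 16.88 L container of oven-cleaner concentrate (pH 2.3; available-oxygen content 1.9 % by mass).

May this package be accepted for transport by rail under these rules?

No

The drain opener has pH 0.4, which is ≤ 2.5, so it is Code DG3 (Corrosive).
With pH 2.3 (≤ 2.5), the oven-cleaner concentrate falls in Code DG3.
Code DG3 net quantity: 12.88 L + 16.88 L = 29.76 L.
29.76 L exceeds the rail limit of 25 L for Code DG3.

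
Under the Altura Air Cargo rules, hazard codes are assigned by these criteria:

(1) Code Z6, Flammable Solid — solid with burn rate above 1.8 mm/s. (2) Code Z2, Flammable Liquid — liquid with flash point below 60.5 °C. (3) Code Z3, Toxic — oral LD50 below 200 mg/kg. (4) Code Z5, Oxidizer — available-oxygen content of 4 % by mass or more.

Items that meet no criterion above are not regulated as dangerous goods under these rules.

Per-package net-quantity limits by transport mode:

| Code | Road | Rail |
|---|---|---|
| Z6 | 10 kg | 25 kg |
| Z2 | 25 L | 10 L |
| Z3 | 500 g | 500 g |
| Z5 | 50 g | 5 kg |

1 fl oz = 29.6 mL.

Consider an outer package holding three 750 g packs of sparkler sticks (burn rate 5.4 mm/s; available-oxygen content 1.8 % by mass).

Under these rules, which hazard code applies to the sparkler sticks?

Code Z6

Sparkler sticks: burn rate 5.4 mm/s > 1.8 mm/s → Code Z6 (Flammable Solid).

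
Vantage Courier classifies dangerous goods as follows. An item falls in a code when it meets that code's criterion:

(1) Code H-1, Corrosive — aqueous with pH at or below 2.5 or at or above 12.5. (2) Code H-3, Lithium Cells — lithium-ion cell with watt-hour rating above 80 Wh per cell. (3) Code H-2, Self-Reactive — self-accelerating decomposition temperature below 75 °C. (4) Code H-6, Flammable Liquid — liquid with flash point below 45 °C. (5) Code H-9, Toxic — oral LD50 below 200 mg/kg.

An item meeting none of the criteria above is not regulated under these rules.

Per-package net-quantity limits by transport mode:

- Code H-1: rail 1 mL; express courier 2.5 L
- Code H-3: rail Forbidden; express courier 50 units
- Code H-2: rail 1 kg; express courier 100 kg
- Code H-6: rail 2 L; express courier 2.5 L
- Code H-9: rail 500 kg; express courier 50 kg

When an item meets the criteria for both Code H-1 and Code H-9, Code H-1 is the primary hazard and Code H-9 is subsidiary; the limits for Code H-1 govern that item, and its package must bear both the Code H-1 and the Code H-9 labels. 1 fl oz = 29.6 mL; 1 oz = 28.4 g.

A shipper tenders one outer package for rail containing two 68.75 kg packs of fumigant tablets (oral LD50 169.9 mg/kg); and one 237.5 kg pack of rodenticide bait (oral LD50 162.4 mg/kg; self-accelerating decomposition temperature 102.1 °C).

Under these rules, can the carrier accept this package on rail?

Yes

With oral LD50 169.9 mg/kg (< 200 mg/kg), the fumigant tablets fall in Code H-9.
Rodenticide bait: oral LD50 162.4 mg/kg < 200 mg/kg → Code H-9 (Toxic).
Total Code H-9: (two 68.75 kg packs = 137.5 kg) + 237.5 kg = 375 kg.
375 kg is within the rail limit of 500 kg for Code H-9.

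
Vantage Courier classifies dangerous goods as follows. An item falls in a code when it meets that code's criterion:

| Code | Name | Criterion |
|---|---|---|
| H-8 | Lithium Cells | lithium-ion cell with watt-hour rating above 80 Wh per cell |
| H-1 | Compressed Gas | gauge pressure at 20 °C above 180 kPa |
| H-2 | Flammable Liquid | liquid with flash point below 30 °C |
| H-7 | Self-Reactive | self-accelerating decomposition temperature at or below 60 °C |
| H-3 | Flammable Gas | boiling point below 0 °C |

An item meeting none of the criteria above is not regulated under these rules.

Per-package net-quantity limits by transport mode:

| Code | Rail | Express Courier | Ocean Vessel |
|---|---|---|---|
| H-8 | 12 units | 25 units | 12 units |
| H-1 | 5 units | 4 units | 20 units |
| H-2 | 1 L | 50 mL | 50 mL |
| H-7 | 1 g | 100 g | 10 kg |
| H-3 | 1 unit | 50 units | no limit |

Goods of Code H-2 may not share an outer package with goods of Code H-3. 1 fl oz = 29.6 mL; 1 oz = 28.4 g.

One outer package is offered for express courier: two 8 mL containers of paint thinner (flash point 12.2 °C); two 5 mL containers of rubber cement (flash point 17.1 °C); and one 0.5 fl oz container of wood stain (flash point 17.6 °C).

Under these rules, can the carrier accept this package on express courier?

Yes

With flash point 12.2 °C (< 30 °C), the paint thinner falls in Code H-2.
Flash point 17.1 °C meets the Code H-2 criterion (Flammable Liquid), so the rubber cement is Code H-2.
Wood stain: flash point 17.6 °C < 30 °C → Code H-2 (Flammable Liquid).
Total Code H-2: (two 8 mL containers = 16 mL) + (two 5 mL containers = 10 mL) + (one 0.5 fl oz container = 14.8 mL) = 40.8 mL.
40.8 mL is within the express courier limit of 50 mL for Code H-2.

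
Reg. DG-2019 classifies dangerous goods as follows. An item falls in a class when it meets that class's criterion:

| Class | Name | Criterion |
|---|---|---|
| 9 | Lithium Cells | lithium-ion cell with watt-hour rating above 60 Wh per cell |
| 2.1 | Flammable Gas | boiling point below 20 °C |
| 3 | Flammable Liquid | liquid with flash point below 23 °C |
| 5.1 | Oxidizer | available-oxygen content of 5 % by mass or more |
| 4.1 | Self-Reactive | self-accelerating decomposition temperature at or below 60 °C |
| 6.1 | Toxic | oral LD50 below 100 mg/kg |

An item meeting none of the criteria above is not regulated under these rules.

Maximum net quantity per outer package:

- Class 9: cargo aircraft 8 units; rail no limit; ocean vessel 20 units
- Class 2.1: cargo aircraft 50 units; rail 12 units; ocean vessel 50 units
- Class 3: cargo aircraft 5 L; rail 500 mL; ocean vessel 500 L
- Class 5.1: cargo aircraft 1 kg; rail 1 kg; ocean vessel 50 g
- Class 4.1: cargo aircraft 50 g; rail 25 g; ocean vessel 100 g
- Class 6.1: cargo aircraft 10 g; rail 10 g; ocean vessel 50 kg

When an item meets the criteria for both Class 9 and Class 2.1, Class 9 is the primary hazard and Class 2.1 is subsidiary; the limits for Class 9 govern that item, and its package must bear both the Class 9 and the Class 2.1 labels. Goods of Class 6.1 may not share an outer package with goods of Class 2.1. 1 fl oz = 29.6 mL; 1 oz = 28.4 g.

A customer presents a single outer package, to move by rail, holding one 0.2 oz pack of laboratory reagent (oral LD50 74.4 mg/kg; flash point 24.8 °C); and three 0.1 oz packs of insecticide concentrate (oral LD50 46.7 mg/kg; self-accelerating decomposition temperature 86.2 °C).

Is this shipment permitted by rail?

No

The laboratory reagent has oral LD50 74.4 mg/kg, which is < 100 mg/kg, so it is Class 6.1 (Toxic).
The insecticide concentrate has oral LD50 46.7 mg/kg, which is < 100 mg/kg, so it is Class 6.1 (Toxic).
Total Class 6.1: (one 0.2 oz pack = 5.68 g) + (three 0.1 oz packs = 8.52 g) = 14.2 g.
That exceeds the Class 6.1 rail limit of 10 g.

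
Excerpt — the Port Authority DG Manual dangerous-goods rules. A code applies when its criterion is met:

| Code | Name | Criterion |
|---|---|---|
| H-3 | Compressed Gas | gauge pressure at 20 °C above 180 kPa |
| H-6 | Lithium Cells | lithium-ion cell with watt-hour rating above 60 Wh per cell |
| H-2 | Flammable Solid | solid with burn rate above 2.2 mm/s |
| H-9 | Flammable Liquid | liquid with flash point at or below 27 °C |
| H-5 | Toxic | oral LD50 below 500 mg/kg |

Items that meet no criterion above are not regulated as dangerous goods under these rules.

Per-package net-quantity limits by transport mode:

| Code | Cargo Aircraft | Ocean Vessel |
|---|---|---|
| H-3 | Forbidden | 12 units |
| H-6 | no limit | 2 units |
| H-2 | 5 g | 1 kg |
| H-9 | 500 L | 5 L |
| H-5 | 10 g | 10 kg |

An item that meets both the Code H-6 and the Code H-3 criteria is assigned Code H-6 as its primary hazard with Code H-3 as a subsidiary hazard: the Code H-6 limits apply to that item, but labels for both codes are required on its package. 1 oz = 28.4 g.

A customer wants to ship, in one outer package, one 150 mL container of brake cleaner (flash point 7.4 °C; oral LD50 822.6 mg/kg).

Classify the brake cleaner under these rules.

Flash point 7.4 °C meets the Code H-9 criterion (Flammable Liquid), so the brake cleaner is Code H-9.

Code H-9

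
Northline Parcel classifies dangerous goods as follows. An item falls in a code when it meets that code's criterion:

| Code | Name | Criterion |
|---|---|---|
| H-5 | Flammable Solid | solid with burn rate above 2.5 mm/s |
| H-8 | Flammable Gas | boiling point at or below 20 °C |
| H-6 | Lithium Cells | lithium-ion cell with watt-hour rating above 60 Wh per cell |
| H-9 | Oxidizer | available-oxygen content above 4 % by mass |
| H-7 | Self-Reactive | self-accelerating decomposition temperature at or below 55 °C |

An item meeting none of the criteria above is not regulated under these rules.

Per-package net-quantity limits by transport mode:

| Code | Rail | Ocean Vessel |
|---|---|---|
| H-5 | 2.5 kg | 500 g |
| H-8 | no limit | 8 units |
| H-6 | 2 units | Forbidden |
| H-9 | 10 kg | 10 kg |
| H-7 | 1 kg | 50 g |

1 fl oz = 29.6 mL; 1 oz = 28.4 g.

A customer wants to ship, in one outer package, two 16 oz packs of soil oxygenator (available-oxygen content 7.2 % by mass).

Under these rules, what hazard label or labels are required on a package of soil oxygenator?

Code H-9

Available-oxygen content 7.2 % by mass meets the Code H-9 criterion (Oxidizer), so the soil oxygenator is Code H-9.
Only the Code H-9 label is required.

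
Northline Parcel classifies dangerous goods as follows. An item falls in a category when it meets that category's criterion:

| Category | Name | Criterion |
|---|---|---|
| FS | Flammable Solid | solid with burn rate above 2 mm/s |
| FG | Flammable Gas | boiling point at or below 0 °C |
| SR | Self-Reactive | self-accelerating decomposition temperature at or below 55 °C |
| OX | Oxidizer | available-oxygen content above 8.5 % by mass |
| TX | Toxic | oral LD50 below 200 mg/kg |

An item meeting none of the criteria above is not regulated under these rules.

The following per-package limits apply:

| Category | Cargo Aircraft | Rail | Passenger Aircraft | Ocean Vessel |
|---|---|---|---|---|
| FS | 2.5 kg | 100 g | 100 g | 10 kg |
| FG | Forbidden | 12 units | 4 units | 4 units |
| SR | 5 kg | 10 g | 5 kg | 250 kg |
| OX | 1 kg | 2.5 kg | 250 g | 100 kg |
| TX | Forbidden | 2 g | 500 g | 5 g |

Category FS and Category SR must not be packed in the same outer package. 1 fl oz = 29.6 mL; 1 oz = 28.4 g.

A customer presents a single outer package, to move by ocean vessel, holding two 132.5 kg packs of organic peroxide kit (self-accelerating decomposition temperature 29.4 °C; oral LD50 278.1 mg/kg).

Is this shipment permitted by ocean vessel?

No

Self-accelerating decomposition temperature 29.4 °C meets the Category SR criterion (Self-Reactive), so the organic peroxide kit is Category SR.
Category SR quantity: two 132.5 kg packs = 265 kg.
265 kg > 250 kg (ocean vessel limit, Category SR) — over the limit.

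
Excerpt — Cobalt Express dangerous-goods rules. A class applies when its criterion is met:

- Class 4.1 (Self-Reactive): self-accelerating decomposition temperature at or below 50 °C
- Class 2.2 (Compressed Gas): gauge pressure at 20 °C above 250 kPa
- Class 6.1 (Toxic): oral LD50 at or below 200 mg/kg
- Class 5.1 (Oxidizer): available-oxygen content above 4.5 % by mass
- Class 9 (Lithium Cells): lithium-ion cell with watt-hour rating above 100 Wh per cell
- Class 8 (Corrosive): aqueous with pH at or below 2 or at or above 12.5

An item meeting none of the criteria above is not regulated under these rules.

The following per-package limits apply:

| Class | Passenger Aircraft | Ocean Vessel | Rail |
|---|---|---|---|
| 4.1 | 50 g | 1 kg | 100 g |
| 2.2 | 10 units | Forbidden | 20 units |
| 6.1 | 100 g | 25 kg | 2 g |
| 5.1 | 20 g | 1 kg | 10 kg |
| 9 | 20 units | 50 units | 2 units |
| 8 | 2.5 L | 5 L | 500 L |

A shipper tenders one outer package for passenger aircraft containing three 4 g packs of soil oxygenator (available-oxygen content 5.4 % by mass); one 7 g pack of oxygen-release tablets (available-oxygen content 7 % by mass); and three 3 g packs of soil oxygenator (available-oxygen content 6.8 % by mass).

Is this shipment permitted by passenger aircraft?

Soil oxygenator: available-oxygen content 5.4 % by mass > 4.5 % by mass → Class 5.1 (Oxidizer).
With available-oxygen content 7 % by mass (> 4.5 % by mass), the oxygen-release tablets fall in Class 5.1.
Soil oxygenator: available-oxygen content 6.8 % by mass > 4.5 % by mass → Class 5.1 (Oxidizer).
Class 5.1 net quantity: (three 4 g packs = 12 g) + 7 g + (three 3 g packs = 9 g) = 28 g.
28 g exceeds the passenger aircraft limit of 20 g for Class 5.1.

No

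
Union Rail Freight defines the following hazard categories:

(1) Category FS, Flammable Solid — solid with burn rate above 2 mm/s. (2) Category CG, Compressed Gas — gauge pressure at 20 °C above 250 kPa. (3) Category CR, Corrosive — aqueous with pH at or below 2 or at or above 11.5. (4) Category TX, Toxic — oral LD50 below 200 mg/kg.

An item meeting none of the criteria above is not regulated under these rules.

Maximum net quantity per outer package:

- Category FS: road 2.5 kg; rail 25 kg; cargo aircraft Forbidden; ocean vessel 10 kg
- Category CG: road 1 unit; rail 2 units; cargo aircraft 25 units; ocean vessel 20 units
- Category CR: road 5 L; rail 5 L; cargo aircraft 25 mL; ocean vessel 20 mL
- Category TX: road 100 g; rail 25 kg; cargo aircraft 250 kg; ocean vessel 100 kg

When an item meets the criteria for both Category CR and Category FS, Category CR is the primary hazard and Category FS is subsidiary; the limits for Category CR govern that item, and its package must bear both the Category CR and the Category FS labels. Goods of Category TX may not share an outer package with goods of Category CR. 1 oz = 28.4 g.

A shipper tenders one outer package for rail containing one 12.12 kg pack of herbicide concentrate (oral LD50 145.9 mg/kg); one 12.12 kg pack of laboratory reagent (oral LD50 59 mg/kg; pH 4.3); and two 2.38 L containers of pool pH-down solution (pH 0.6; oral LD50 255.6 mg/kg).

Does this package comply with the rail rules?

With oral LD50 145.9 mg/kg (< 200 mg/kg), the herbicide concentrate falls in Category TX.
With oral LD50 59 mg/kg (< 200 mg/kg), the laboratory reagent falls in Category TX.
The pool pH-down solution has pH 0.6, which is ≤ 2, so it is Category CR (Corrosive).
Category TX net quantity: 12.12 kg + 12.12 kg = 24.24 kg.
24.24 kg is within the rail limit of 25 kg for Category TX.
Category CR quantity: two 2.38 L containers = 4.76 L.
4.76 L ≤ 5 L (rail limit, Category CR) — within limit.
Category TX and Category CR may not share an outer package.

No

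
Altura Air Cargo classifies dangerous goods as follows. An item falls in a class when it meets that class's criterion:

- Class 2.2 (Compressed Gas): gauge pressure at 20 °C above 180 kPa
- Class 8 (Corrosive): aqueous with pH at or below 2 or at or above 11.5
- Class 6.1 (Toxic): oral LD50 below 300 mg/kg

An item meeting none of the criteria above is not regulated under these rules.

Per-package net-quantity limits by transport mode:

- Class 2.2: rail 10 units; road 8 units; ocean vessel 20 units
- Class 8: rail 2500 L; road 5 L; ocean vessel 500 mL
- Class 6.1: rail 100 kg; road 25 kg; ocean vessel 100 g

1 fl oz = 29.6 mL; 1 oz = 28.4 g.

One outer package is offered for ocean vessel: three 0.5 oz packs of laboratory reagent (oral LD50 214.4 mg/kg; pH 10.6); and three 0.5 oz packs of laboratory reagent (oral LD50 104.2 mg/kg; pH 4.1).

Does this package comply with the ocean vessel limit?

Laboratory reagent: oral LD50 214.4 mg/kg < 300 mg/kg → Class 6.1 (Toxic).
The laboratory reagent has oral LD50 104.2 mg/kg, which is < 300 mg/kg, so it is Class 6.1 (Toxic).
Total Class 6.1: (three 0.5 oz packs = 42.6 g) + (three 0.5 oz packs = 42.6 g) = 85.2 g.
That is within the Class 6.1 ocean vessel limit of 100 g.

Yes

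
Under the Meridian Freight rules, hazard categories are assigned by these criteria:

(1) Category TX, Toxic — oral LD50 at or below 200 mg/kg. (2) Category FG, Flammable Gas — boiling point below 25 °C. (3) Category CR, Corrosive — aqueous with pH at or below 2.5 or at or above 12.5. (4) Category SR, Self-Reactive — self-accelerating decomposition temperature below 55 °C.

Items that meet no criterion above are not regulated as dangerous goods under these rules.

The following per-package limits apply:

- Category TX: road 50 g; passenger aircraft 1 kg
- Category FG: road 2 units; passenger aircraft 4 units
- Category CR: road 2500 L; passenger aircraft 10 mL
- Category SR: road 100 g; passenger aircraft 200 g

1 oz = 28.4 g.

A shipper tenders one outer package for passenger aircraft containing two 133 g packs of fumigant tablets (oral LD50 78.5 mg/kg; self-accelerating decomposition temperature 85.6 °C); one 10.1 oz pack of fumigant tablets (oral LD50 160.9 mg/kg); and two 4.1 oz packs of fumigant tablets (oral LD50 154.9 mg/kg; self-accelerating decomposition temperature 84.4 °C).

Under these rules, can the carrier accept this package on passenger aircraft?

Oral LD50 78.5 mg/kg meets the Category TX criterion (Toxic), so the fumigant tablets are Category TX.
The fumigant tablets have oral LD50 160.9 mg/kg, which is ≤ 200 mg/kg, so they are Category TX (Toxic).
Oral LD50 154.9 mg/kg meets the Category TX criterion (Toxic), so the fumigant tablets are Category TX.
Total Category TX: (two 133 g packs = 266 g) + (one 10.1 oz pack = 286.84 g) + (two 4.1 oz packs = 232.88 g) = 785.72 g.
785.72 g is within the passenger aircraft limit of 1 kg for Category TX.

Yes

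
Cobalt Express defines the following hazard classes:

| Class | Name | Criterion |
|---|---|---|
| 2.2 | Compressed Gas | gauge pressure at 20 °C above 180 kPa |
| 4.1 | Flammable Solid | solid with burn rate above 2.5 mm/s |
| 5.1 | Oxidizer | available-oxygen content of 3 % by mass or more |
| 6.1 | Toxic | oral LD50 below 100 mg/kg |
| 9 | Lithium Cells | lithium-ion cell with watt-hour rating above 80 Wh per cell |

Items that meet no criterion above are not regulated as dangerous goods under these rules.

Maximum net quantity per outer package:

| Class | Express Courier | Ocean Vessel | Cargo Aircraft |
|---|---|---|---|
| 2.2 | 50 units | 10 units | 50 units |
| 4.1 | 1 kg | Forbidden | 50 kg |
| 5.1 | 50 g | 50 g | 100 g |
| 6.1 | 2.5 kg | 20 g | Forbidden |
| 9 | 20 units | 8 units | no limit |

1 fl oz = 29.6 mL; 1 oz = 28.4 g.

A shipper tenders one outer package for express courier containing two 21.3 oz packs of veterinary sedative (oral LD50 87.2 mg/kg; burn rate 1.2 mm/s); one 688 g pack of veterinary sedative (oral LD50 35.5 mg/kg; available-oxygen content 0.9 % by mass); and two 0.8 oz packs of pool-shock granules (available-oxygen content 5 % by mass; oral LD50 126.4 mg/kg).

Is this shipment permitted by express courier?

Yes

The veterinary sedative has oral LD50 87.2 mg/kg, which is < 100 mg/kg, so it is Class 6.1 (Toxic).
With oral LD50 35.5 mg/kg (< 100 mg/kg), the veterinary sedative falls in Class 6.1.
With available-oxygen content 5 % by mass (≥ 3 % by mass), the pool-shock granules fall in Class 5.1.
Class 6.1 net quantity: (two 21.3 oz packs = 1209.84 g) + 688 g = 1897.84 g.
1897.84 g ≤ 2.5 kg (express courier limit, Class 6.1) — within limit.
Class 5.1 quantity: two 0.8 oz packs = 45.44 g.
That is within the Class 5.1 express courier limit of 50 g.
Every hazard class is within its express courier limit and no segregation rule is violated.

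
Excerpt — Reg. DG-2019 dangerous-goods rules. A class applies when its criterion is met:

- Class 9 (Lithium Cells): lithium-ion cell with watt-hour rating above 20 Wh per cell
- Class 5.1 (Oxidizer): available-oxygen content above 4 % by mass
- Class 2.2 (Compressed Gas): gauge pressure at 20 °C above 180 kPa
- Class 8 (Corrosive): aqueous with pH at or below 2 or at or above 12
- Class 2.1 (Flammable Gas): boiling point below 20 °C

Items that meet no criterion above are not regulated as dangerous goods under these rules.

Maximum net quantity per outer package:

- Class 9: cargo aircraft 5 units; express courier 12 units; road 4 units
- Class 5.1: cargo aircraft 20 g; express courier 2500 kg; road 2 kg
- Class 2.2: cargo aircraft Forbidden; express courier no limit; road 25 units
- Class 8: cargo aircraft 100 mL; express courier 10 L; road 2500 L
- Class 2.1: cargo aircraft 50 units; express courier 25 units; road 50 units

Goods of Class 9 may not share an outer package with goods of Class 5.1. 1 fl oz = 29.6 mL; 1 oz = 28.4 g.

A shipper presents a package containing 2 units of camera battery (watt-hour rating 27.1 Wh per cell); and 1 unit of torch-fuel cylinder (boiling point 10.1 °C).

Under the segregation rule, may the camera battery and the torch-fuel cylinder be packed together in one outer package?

With watt-hour rating 27.1 Wh per cell (> 20 Wh per cell), the camera battery falls in Class 9.
Torch-fuel cylinder: boiling point 10.1 °C < 20 °C → Class 2.1 (Flammable Gas).
No segregation rule bars Class 9 with Class 2.1.

Yes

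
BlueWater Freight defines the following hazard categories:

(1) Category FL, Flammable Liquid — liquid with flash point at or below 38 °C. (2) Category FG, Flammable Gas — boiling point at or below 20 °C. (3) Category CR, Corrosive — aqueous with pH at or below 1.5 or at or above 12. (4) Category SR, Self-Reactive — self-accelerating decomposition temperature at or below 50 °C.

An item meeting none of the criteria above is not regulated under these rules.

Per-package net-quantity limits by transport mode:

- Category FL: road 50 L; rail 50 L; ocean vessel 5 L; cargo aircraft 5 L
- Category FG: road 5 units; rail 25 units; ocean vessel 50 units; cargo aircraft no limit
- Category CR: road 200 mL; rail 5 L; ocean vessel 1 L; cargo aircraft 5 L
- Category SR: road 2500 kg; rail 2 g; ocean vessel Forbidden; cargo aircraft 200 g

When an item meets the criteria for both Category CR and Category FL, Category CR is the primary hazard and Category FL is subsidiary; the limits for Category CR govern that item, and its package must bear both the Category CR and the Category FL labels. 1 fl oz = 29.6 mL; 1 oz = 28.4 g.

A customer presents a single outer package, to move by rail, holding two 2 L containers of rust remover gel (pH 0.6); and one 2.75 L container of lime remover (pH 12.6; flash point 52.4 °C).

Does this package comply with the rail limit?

No

The rust remover gel has pH 0.6, which is ≤ 1.5, so it is Category CR (Corrosive).
pH 12.6 meets the Category CR criterion (Corrosive), so the lime remover is Category CR.
Category CR net quantity: (two 2 L containers = 4 L) + 2.75 L = 6.75 L.
That exceeds the Category CR rail limit of 5 L.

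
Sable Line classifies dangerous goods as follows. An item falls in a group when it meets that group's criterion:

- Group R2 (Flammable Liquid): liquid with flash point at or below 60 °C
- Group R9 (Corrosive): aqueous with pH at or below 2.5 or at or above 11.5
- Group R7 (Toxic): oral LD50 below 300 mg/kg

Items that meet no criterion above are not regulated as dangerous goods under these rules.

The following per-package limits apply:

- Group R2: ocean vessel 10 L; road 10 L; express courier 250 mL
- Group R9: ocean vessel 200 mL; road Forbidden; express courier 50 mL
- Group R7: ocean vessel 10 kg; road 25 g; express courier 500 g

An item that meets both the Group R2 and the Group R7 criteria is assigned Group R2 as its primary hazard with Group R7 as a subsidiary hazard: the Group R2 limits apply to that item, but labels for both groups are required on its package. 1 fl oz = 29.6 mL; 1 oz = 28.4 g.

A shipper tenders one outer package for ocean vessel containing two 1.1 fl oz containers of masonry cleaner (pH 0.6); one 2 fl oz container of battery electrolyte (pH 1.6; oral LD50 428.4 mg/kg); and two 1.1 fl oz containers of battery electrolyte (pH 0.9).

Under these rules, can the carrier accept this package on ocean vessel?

Yes

With pH 0.6 (≤ 2.5), the masonry cleaner falls in Group R9.
pH 1.6 meets the Group R9 criterion (Corrosive), so the battery electrolyte is Group R9.
Battery electrolyte: pH 0.9 ≤ 2.5 → Group R9 (Corrosive).
Total Group R9: (two 1.1 fl oz containers = 65.12 mL) + (one 2 fl oz container = 59.2 mL) + (two 1.1 fl oz containers = 65.12 mL) = 189.44 mL.
189.44 mL ≤ 200 mL (ocean vessel limit, Group R9) — within limit.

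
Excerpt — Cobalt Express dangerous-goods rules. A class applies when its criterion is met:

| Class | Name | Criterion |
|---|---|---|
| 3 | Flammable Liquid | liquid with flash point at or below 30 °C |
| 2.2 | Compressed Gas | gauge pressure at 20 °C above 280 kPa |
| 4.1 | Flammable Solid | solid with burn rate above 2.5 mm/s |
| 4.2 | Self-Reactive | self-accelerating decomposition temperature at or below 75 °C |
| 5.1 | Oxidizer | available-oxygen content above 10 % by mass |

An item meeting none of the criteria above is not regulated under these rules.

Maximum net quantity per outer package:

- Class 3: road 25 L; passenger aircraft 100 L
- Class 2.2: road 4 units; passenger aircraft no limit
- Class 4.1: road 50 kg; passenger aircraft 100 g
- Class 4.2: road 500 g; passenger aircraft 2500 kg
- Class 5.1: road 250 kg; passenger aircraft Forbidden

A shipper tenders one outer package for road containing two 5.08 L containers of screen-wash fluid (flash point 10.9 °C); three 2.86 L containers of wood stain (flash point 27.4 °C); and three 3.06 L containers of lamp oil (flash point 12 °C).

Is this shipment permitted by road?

No

With flash point 10.9 °C (≤ 30 °C), the screen-wash fluid falls in Class 3.
Wood stain: flash point 27.4 °C ≤ 30 °C → Class 3 (Flammable Liquid).
With flash point 12 °C (≤ 30 °C), the lamp oil falls in Class 3.
Total Class 3: (two 5.08 L containers = 10.16 L) + (three 2.86 L containers = 8.58 L) + (three 3.06 L containers = 9.18 L) = 27.92 L.
27.92 L exceeds the road limit of 25 L for Class 3.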